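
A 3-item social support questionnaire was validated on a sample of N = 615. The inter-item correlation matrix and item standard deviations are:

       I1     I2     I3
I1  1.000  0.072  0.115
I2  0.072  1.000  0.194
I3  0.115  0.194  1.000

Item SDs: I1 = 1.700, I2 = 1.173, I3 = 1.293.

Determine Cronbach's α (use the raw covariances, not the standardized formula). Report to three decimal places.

α = 0.283

Σσ²ᵢ = 1.700² + 1.173² + 1.293² = 5.9378
Covariances σ_ij = r_ij · s_i · s_j:
  σ(I1,I2) = 0.072 × 1.700 × 1.173 = 0.1436
  σ(I1,I3) = 0.115 × 1.700 × 1.293 = 0.2528
  σ(I2,I3) = 0.194 × 1.173 × 1.293 = 0.2942
σ²_T = Σσ²ᵢ + 2·Σσ_ij = 5.9378 + 2 × 0.6906 = 7.3190
α = (3/2)·(1 − 5.9378/7.3190) = 0.283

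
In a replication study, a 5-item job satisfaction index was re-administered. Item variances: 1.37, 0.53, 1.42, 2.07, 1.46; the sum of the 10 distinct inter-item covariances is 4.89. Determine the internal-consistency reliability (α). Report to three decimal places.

α = 0.735

sum of item variances = 1.37 + 0.53 + 1.42 + 2.07 + 1.46 = 6.85
Sum of distinct covariances = 4.89
Var(T) = sum of item variances + 2·Σcov = 6.85 + 2 × 4.89 = 16.63
α = (5/4)·(1 − 6.85/16.63) = 0.735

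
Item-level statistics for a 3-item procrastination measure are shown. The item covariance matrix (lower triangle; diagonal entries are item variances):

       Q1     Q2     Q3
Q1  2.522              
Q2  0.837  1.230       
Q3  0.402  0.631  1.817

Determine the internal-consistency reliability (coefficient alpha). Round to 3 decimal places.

α = 0.603

Σσᵢ² = 2.522 + 1.230 + 1.817 = 5.569
Sum of off-diagonal covariances = 1.870
σ²_total = 5.569 + 2 × 1.870 = 9.309
α = (k/(k−1))·(1 − Σσᵢ²/σ²_total) = (3/2)·(1 − 5.569/9.309) = 0.603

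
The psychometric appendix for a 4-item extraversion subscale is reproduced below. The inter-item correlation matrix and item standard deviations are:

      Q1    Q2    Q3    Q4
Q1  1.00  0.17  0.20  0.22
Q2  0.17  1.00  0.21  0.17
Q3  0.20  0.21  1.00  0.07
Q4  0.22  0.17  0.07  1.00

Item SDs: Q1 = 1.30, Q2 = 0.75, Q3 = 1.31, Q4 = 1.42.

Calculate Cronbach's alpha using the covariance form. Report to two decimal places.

Cronbach's alpha = 0.43

Σσ²ᵢ = 1.30² + 0.75² + 1.31² + 1.42² = 5.9850
Covariances σ_ij = r_ij · s_i · s_j:
  σ(Q1,Q2) = 0.17 × 1.30 × 0.75 = 0.1658
  σ(Q1,Q3) = 0.20 × 1.30 × 1.31 = 0.3406
  σ(Q1,Q4) = 0.22 × 1.30 × 1.42 = 0.4061
  σ(Q2,Q3) = 0.21 × 0.75 × 1.31 = 0.2063
  σ(Q2,Q4) = 0.17 × 0.75 × 1.42 = 0.1810
  σ(Q3,Q4) = 0.07 × 1.31 × 1.42 = 0.1302
σ²_T = Σσ²ᵢ + 2·Σσ_ij = 5.9850 + 2 × 1.4300 = 8.8450
α = (4/3)·(1 − 5.9850/8.8450) = 0.43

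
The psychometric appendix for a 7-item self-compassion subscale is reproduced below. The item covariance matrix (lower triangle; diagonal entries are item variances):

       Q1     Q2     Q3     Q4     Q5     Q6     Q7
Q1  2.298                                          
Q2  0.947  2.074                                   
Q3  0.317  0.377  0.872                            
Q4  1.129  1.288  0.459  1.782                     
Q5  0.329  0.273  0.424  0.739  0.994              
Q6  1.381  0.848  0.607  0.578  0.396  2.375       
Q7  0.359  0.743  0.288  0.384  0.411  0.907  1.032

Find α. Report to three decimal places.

ΣVar(i) = 2.298 + 2.074 + 0.872 + 1.782 + 0.994 + 2.375 + 1.032 = 11.427
Sum of the distinct covariances = 13.184
total variance = 11.427 + 2 × 13.184 = 37.795
α = (k/(k−1))·(1 − ΣVar(i)/total variance) = (7/6)·(1 − 11.427/37.795) = 0.814

α = 0.814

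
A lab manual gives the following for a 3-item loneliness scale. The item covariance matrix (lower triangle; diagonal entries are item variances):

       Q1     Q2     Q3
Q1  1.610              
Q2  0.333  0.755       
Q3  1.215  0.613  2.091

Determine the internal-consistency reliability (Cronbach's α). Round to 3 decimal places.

α = 0.739

sum of item variances = 1.610 + 0.755 + 2.091 = 4.456
Sum of the distinct covariances = 2.161
σ²_T = 4.456 + 2 × 2.161 = 8.778
α = (k/(k−1))·(1 − sum of item variances/σ²_T) = (3/2)·(1 − 4.456/8.778) = 0.739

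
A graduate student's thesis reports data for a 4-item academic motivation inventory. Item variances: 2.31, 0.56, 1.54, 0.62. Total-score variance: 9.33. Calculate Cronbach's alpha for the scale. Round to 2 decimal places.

ΣVar(i) = 2.31 + 0.56 + 1.54 + 0.62 = 5.03
α = (k/(k−1))·(1 − ΣVar(i)/σ²_total) = (4/3)·(1 − 5.03/9.33) = 0.61

Cronbach's alpha = 0.61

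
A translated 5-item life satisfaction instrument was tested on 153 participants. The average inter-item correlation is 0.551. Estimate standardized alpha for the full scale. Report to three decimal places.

Standardized α = k·r̄ / (1 + (k−1)·r̄) = 5 × 0.551 / (1 + 4 × 0.551)
  = 2.7550 / 3.2040 = 0.860

standardized alpha = 0.860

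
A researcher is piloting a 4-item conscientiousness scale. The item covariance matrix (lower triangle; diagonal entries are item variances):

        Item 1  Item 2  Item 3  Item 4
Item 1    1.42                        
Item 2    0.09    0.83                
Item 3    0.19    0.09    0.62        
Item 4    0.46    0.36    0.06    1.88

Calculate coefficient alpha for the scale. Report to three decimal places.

Σσ²ᵢ = 1.42 + 0.83 + 0.62 + 1.88 = 4.75
Σ_{i<j} σ_ij = 1.25
Var(T) = 4.75 + 2 × 1.25 = 7.25
α = (k/(k−1))·(1 − Σσ²ᵢ/Var(T)) = (4/3)·(1 − 4.75/7.25) = 0.460

coefficient alpha = 0.460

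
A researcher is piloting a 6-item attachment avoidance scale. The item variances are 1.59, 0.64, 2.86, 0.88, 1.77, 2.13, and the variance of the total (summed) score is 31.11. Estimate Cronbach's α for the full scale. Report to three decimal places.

Σσ²ᵢ = 1.59 + 0.64 + 2.86 + 0.88 + 1.77 + 2.13 = 9.87
α = (k/(k−1))·(1 − Σσ²ᵢ/σ²_total) = (6/5)·(1 − 9.87/31.11) = 0.819

α = 0.819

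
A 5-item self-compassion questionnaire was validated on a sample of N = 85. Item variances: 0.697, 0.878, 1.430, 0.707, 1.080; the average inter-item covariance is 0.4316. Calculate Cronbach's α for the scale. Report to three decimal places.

α = 0.804

sum of item variances = 0.697 + 0.878 + 1.430 + 0.707 + 1.080 = 4.792
Sum of the 10 distinct covariances = 10 × 0.4316 = 4.3160
σ²_T = sum of item variances + 2·Σcov = 4.792 + 2 × 4.3160 = 13.4240
α = (5/4)·(1 − 4.792/13.4240) = 0.804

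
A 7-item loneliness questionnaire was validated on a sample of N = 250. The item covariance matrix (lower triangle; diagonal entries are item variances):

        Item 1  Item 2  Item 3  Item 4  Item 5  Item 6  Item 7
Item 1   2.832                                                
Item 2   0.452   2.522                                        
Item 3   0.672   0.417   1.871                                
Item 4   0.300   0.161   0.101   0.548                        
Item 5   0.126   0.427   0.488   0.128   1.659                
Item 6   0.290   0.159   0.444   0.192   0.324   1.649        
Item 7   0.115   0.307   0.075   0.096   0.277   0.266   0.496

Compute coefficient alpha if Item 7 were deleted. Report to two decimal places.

α = 0.55

Remaining items: Item 1, Item 2, Item 3, Item 4, Item 5, Item 6 (k = 6).
sum of item variances = 2.832 + 2.522 + 1.871 + 0.548 + 1.659 + 1.649 = 11.081
Var(T) = 11.081 + 2 × 4.681 = 20.443
α (item deleted) = (6/5)·(1 − 11.081/20.443) = 0.55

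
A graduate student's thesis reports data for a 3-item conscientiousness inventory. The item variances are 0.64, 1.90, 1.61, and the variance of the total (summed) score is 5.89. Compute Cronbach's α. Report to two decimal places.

Σσ²ᵢ = 0.64 + 1.90 + 1.61 = 4.15
α = (k/(k−1))·(1 − Σσ²ᵢ/Var(T)) = (3/2)·(1 − 4.15/5.89) = 0.44

Cronbach's α = 0.44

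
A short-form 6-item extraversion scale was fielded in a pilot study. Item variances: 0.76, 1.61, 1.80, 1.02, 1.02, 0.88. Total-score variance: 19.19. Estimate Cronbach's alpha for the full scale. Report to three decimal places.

Cronbach's alpha = 0.757

sum of item variances = 0.76 + 1.61 + 1.80 + 1.02 + 1.02 + 0.88 = 7.09
α = (k/(k−1))·(1 − sum of item variances/total variance) = (6/5)·(1 − 7.09/19.19) = 0.757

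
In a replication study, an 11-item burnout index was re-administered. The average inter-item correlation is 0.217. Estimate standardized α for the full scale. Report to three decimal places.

Standardized α = k·r̄ / (1 + (k−1)·r̄) = 11 × 0.217 / (1 + 10 × 0.217)
  = 2.3870 / 3.1700 = 0.753

standardized α = 0.753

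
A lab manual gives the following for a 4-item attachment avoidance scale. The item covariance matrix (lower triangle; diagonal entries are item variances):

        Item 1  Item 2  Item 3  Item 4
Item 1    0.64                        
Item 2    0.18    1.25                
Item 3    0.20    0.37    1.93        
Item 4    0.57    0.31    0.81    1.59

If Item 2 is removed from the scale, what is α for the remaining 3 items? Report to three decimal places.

Remaining items: Item 1, Item 3, Item 4 (k = 3).
sum of item variances = 0.64 + 1.93 + 1.59 = 4.16
σ²_total = 4.16 + 2 × 1.58 = 7.32
α (item deleted) = (3/2)·(1 − 4.16/7.32) = 0.648

α = 0.648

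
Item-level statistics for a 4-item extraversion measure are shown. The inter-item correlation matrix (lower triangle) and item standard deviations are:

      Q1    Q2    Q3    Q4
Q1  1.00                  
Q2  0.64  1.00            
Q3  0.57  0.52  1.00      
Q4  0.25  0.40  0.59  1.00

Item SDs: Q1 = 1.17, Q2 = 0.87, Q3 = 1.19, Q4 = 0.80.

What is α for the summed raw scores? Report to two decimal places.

Σσ²ᵢ = 1.17² + 0.87² + 1.19² + 0.80² = 4.1819
Covariances σ_ij = r_ij · s_i · s_j:
  σ(Q1,Q2) = 0.64 × 1.17 × 0.87 = 0.6515
  σ(Q1,Q3) = 0.57 × 1.17 × 1.19 = 0.7936
  σ(Q1,Q4) = 0.25 × 1.17 × 0.80 = 0.2340
  σ(Q2,Q3) = 0.52 × 0.87 × 1.19 = 0.5384
  σ(Q2,Q4) = 0.40 × 0.87 × 0.80 = 0.2784
  σ(Q3,Q4) = 0.59 × 1.19 × 0.80 = 0.5617
σ²_T = Σσ²ᵢ + 2·Σσ_ij = 4.1819 + 2 × 3.0576 = 10.2971
α = (4/3)·(1 − 4.1819/10.2971) = 0.79

α = 0.79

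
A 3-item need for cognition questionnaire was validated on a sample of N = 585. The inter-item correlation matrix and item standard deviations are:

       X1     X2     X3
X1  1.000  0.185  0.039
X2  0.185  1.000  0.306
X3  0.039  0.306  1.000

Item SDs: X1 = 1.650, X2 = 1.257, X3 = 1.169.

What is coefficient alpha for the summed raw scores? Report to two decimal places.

α = 0.36

Σσ²ᵢ = 1.650² + 1.257² + 1.169² = 5.6691
Covariances σ_ij = r_ij · s_i · s_j:
  σ(X1,X2) = 0.185 × 1.650 × 1.257 = 0.3837
  σ(X1,X3) = 0.039 × 1.650 × 1.169 = 0.0752
  σ(X2,X3) = 0.306 × 1.257 × 1.169 = 0.4496
σ²_T = Σσ²ᵢ + 2·Σσ_ij = 5.6691 + 2 × 0.9085 = 7.4861
α = (3/2)·(1 − 5.6691/7.4861) = 0.36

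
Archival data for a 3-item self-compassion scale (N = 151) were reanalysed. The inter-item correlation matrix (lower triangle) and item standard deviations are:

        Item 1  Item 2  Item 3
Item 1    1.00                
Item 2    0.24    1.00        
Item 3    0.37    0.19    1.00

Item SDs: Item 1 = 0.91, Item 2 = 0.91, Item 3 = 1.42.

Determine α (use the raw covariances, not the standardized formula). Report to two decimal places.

Σσ²ᵢ = 0.91² + 0.91² + 1.42² = 3.6726
Covariances σ_ij = r_ij · s_i · s_j:
  σ(Item 1,Item 2) = 0.24 × 0.91 × 0.91 = 0.1987
  σ(Item 1,Item 3) = 0.37 × 0.91 × 1.42 = 0.4781
  σ(Item 2,Item 3) = 0.19 × 0.91 × 1.42 = 0.2455
σ²_T = Σσ²ᵢ + 2·Σσ_ij = 3.6726 + 2 × 0.9223 = 5.5172
α = (3/2)·(1 − 3.6726/5.5172) = 0.50

α = 0.50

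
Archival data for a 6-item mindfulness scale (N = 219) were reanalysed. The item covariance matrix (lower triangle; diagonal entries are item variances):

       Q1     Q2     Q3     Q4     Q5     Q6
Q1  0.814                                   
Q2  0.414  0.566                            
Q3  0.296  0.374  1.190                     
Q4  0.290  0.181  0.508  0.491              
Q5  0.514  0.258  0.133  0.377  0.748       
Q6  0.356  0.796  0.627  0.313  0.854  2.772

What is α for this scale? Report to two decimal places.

α = 0.79

sum of item variances = 0.814 + 0.566 + 1.190 + 0.491 + 0.748 + 2.772 = 6.581
Sum of the distinct covariances = 6.291
σ²_T = 6.581 + 2 × 6.291 = 19.163
α = (k/(k−1))·(1 − sum of item variances/σ²_T) = (6/5)·(1 − 6.581/19.163) = 0.79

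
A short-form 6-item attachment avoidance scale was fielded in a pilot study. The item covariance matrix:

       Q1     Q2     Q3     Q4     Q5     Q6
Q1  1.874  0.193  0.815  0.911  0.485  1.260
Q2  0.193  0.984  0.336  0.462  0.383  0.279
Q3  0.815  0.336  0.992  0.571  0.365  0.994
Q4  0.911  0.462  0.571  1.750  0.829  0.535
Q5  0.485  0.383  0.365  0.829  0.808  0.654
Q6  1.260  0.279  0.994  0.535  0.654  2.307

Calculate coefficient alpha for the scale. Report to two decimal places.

Σσ²ᵢ = 1.874 + 0.984 + 0.992 + 1.750 + 0.808 + 2.307 = 8.715
Sum of the distinct covariances = 9.072
σ²_total = 8.715 + 2 × 9.072 = 26.859
α = (k/(k−1))·(1 − Σσ²ᵢ/σ²_total) = (6/5)·(1 − 8.715/26.859) = 0.81

coefficient alpha = 0.81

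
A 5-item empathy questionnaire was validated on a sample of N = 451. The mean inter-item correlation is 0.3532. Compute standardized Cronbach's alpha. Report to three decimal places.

α = 0.732

Standardized α = k·r̄ / (1 + (k−1)·r̄) = 5 × 0.3532 / (1 + 4 × 0.3532)
  = 1.7660 / 2.4128 = 0.732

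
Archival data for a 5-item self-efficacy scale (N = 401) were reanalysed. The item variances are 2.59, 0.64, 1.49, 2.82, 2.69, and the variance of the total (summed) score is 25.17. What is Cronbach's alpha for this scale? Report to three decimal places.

α = 0.742

sum of item variances = 2.59 + 0.64 + 1.49 + 2.82 + 2.69 = 10.23
α = (k/(k−1))·(1 − sum of item variances/σ²_total) = (5/4)·(1 − 10.23/25.17) = 0.742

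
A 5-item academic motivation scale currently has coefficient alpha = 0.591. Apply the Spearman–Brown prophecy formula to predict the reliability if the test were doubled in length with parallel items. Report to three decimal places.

predicted reliability = 0.743

Length factor m = 2
α' = m·α / (1 + (m−1)·α)
   = 2 × 0.591 / (1 + (2 − 1) × 0.591)
   = 1.1820 / 1.5910 = 0.743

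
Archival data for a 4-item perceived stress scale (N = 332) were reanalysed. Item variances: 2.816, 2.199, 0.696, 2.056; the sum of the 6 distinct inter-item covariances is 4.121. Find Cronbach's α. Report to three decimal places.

α = 0.686

sum of item variances = 2.816 + 2.199 + 0.696 + 2.056 = 7.767
Sum of distinct covariances = 4.121
σ²_T = sum of item variances + 2·Σcov = 7.767 + 2 × 4.121 = 16.009
α = (4/3)·(1 − 7.767/16.009) = 0.686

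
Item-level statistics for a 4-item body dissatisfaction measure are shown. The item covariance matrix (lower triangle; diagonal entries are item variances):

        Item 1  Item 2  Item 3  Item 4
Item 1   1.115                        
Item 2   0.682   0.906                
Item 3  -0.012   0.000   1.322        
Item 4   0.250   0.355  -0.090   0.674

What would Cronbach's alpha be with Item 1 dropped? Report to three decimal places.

Cronbach's alpha = 0.232

Remaining items: Item 2, Item 3, Item 4 (k = 3).
Σσᵢ² = 0.906 + 1.322 + 0.674 = 2.902
total variance = 2.902 + 2 × 0.265 = 3.432
α (item deleted) = (3/2)·(1 − 2.902/3.432) = 0.232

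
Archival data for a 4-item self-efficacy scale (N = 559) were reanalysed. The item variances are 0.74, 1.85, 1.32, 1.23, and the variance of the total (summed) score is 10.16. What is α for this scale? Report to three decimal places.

sum of item variances = 0.74 + 1.85 + 1.32 + 1.23 = 5.14
α = (k/(k−1))·(1 − sum of item variances/σ²_T) = (4/3)·(1 − 5.14/10.16) = 0.659

α = 0.659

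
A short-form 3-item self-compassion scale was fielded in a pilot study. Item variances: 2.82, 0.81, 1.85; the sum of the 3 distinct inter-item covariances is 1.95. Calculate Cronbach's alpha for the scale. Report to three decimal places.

Σσ²ᵢ = 2.82 + 0.81 + 1.85 = 5.48
Sum of distinct covariances = 1.95
σ²_total = Σσ²ᵢ + 2·Σcov = 5.48 + 2 × 1.95 = 9.38
α = (3/2)·(1 − 5.48/9.38) = 0.624

Cronbach's alpha = 0.624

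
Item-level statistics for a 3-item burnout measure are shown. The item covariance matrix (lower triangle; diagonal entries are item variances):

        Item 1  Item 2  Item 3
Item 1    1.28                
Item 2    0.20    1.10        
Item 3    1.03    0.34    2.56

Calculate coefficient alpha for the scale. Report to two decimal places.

sum of item variances = 1.28 + 1.10 + 2.56 = 4.94
Sum of the distinct covariances = 1.57
σ²_total = 4.94 + 2 × 1.57 = 8.08
α = (k/(k−1))·(1 − sum of item variances/σ²_total) = (3/2)·(1 − 4.94/8.08) = 0.58

α = 0.58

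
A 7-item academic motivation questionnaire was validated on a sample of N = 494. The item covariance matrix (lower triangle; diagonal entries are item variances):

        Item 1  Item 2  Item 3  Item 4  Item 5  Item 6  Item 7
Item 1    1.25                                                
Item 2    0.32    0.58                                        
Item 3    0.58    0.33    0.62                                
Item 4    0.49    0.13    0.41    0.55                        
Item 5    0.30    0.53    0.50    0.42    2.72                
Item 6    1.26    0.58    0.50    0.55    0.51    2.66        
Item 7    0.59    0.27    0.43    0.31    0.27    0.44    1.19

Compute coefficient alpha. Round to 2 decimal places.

coefficient alpha = 0.78

ΣVar(i) = 1.25 + 0.58 + 0.62 + 0.55 + 2.72 + 2.66 + 1.19 = 9.57
Sum of off-diagonal covariances = 9.72
total variance = 9.57 + 2 × 9.72 = 29.01
α = (k/(k−1))·(1 − ΣVar(i)/total variance) = (7/6)·(1 − 9.57/29.01) = 0.78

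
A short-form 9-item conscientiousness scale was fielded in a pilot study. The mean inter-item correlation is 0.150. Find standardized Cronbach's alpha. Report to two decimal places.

standardized Cronbach's alpha = 0.61

Standardized α = k·r̄ / (1 + (k−1)·r̄) = 9 × 0.150 / (1 + 8 × 0.150)
  = 1.3500 / 2.2000 = 0.61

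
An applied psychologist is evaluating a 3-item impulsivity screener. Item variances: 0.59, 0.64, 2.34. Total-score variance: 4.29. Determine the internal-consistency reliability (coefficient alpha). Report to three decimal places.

coefficient alpha = 0.252

ΣVar(i) = 0.59 + 0.64 + 2.34 = 3.57
α = (k/(k−1))·(1 − ΣVar(i)/σ²_T) = (3/2)·(1 − 3.57/4.29) = 0.252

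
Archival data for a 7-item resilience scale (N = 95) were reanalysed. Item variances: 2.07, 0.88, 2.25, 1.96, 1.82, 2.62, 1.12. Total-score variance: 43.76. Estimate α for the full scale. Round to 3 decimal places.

α = 0.828

Σσᵢ² = 2.07 + 0.88 + 2.25 + 1.96 + 1.82 + 2.62 + 1.12 = 12.72
α = (k/(k−1))·(1 − Σσᵢ²/Var(T)) = (7/6)·(1 − 12.72/43.76) = 0.828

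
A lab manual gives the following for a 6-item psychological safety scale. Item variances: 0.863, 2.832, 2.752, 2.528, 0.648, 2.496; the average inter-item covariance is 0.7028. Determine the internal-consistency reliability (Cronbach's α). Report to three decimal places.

Σσ²ᵢ = 0.863 + 2.832 + 2.752 + 2.528 + 0.648 + 2.496 = 12.119
Sum of the 15 distinct covariances = 15 × 0.7028 = 10.5420
Var(T) = Σσ²ᵢ + 2·Σcov = 12.119 + 2 × 10.5420 = 33.2030
α = (6/5)·(1 − 12.119/33.2030) = 0.762

Cronbach's α = 0.762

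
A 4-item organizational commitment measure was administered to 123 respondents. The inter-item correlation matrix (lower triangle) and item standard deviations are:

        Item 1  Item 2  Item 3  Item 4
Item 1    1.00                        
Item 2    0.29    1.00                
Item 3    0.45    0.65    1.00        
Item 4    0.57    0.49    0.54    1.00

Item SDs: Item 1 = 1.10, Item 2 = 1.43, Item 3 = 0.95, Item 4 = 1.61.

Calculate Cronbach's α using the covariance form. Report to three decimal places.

Σσ²ᵢ = 1.10² + 1.43² + 0.95² + 1.61² = 6.7495
Covariances σ_ij = r_ij · s_i · s_j:
  σ(Item 1,Item 2) = 0.29 × 1.10 × 1.43 = 0.4562
  σ(Item 1,Item 3) = 0.45 × 1.10 × 0.95 = 0.4703
  σ(Item 1,Item 4) = 0.57 × 1.10 × 1.61 = 1.0095
  σ(Item 2,Item 3) = 0.65 × 1.43 × 0.95 = 0.8830
  σ(Item 2,Item 4) = 0.49 × 1.43 × 1.61 = 1.1281
  σ(Item 3,Item 4) = 0.54 × 0.95 × 1.61 = 0.8259
σ²_T = Σσ²ᵢ + 2·Σσ_ij = 6.7495 + 2 × 4.7730 = 16.2955
α = (4/3)·(1 − 6.7495/16.2955) = 0.781

Cronbach's α = 0.781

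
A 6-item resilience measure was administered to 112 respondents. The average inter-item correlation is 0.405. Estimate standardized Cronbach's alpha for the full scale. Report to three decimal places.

Standardized α = k·r̄ / (1 + (k−1)·r̄) = 6 × 0.405 / (1 + 5 × 0.405)
  = 2.4300 / 3.0250 = 0.803

α = 0.803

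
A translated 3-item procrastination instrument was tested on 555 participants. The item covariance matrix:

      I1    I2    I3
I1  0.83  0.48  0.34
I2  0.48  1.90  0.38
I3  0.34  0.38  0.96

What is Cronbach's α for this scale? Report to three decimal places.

ΣVar(i) = 0.83 + 1.90 + 0.96 = 3.69
Sum of off-diagonal covariances = 1.20
total variance = 3.69 + 2 × 1.20 = 6.09
α = (k/(k−1))·(1 − ΣVar(i)/total variance) = (3/2)·(1 − 3.69/6.09) = 0.591

α = 0.591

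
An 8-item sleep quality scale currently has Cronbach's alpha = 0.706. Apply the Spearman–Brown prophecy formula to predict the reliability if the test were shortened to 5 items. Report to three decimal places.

Length factor m = 5/8 = 0.6250
α' = m·α / (1 − (1−m)·α)
   = 5/8 × 0.706 / (1 − (1 − 5/8) × 0.706)
   = 0.4412 / 0.7352 = 0.600

predicted reliability = 0.600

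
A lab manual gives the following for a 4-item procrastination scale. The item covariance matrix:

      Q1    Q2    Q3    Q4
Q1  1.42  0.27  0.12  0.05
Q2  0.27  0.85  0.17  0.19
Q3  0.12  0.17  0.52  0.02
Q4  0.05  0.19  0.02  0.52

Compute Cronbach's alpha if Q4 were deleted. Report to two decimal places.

Remaining items: Q1, Q2, Q3 (k = 3).
Σσ²ᵢ = 1.42 + 0.85 + 0.52 = 2.79
total variance = 2.79 + 2 × 0.56 = 3.91
α (item deleted) = (3/2)·(1 − 2.79/3.91) = 0.43

Cronbach's alpha = 0.43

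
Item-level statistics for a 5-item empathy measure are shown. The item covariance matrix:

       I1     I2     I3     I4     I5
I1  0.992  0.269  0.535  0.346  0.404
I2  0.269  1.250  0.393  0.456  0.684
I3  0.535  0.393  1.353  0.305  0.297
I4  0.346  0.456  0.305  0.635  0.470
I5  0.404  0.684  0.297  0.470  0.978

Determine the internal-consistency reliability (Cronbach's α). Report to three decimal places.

α = 0.769

sum of item variances = 0.992 + 1.250 + 1.353 + 0.635 + 0.978 = 5.208
Sum of the distinct covariances = 4.159
Var(T) = 5.208 + 2 × 4.159 = 13.526
α = (k/(k−1))·(1 − sum of item variances/Var(T)) = (5/4)·(1 − 5.208/13.526) = 0.769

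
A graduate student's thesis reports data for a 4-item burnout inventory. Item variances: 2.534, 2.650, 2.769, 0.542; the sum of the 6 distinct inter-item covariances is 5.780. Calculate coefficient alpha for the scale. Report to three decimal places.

sum of item variances = 2.534 + 2.650 + 2.769 + 0.542 = 8.495
Sum of distinct covariances = 5.780
Var(T) = sum of item variances + 2·Σcov = 8.495 + 2 × 5.780 = 20.055
α = (4/3)·(1 − 8.495/20.055) = 0.769

α = 0.769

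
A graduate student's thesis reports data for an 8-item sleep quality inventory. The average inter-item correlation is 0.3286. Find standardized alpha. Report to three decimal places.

α = 0.797

Standardized α = k·r̄ / (1 + (k−1)·r̄) = 8 × 0.3286 / (1 + 7 × 0.3286)
  = 2.6288 / 3.3002 = 0.797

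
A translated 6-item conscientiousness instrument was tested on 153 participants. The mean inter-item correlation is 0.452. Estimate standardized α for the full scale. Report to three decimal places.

Standardized α = k·r̄ / (1 + (k−1)·r̄) = 6 × 0.452 / (1 + 5 × 0.452)
  = 2.7120 / 3.2600 = 0.832

α = 0.832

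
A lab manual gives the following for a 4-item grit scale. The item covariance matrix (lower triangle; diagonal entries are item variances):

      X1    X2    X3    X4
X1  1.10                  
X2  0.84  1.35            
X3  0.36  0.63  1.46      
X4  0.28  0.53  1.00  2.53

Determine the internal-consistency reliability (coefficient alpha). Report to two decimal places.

α = 0.71

Σσᵢ² = 1.10 + 1.35 + 1.46 + 2.53 = 6.44
Sum of off-diagonal covariances = 3.64
total variance = 6.44 + 2 × 3.64 = 13.72
α = (k/(k−1))·(1 − Σσᵢ²/total variance) = (4/3)·(1 − 6.44/13.72) = 0.71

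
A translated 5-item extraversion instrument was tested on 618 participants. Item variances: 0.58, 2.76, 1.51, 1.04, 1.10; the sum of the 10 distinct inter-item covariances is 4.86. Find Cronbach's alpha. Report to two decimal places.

Σσ²ᵢ = 0.58 + 2.76 + 1.51 + 1.04 + 1.10 = 6.99
Sum of distinct covariances = 4.86
σ²_total = Σσ²ᵢ + 2·Σcov = 6.99 + 2 × 4.86 = 16.71
α = (5/4)·(1 − 6.99/16.71) = 0.73

Cronbach's alpha = 0.73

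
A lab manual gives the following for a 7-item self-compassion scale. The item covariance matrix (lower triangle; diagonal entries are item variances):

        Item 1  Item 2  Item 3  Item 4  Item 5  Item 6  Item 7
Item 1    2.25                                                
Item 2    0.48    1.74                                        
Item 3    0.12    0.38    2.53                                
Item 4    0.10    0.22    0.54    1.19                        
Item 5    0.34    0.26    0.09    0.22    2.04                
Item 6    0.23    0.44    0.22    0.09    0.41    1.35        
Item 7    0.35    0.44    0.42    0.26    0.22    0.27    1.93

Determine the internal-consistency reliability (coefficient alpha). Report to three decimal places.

α = 0.564

sum of item variances = 2.25 + 1.74 + 2.53 + 1.19 + 2.04 + 1.35 + 1.93 = 13.03
Sum of off-diagonal covariances = 6.10
Var(T) = 13.03 + 2 × 6.10 = 25.23
α = (k/(k−1))·(1 − sum of item variances/Var(T)) = (7/6)·(1 − 13.03/25.23) = 0.564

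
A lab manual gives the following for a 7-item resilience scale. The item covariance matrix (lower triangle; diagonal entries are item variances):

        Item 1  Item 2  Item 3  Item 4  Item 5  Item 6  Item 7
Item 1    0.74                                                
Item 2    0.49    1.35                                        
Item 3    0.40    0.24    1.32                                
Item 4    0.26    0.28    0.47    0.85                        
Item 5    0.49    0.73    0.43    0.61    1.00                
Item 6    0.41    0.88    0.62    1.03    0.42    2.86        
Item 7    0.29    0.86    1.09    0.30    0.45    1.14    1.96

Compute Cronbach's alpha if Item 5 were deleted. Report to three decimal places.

α = 0.790

Remaining items: Item 1, Item 2, Item 3, Item 4, Item 6, Item 7 (k = 6).
ΣVar(i) = 0.74 + 1.35 + 1.32 + 0.85 + 2.86 + 1.96 = 9.08
σ²_total = 9.08 + 2 × 8.76 = 26.60
α (item deleted) = (6/5)·(1 − 9.08/26.60) = 0.790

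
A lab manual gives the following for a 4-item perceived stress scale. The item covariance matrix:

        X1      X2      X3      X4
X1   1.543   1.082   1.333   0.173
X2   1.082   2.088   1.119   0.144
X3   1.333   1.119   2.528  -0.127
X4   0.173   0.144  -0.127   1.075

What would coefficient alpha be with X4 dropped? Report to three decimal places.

α = 0.802

Remaining items: X1, X2, X3 (k = 3).
ΣVar(i) = 1.543 + 2.088 + 2.528 = 6.159
σ²_total = 6.159 + 2 × 3.534 = 13.227
α (item deleted) = (3/2)·(1 − 6.159/13.227) = 0.802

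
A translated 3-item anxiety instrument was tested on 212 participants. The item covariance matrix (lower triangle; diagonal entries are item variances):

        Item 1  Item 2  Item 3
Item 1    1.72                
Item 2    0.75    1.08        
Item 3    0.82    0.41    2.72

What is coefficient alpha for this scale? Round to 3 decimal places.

α = 0.627

Σσ²ᵢ = 1.72 + 1.08 + 2.72 = 5.52
Sum of off-diagonal covariances = 1.98
σ²_T = 5.52 + 2 × 1.98 = 9.48
α = (k/(k−1))·(1 − Σσ²ᵢ/σ²_T) = (3/2)·(1 − 5.52/9.48) = 0.627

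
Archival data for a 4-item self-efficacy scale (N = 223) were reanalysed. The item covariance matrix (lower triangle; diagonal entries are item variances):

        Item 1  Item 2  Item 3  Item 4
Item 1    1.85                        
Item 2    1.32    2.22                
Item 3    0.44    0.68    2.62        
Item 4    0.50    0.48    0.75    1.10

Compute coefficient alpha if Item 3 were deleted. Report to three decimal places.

coefficient alpha = 0.706

Remaining items: Item 1, Item 2, Item 4 (k = 3).
Σσᵢ² = 1.85 + 2.22 + 1.10 = 5.17
total variance = 5.17 + 2 × 2.30 = 9.77
α (item deleted) = (3/2)·(1 − 5.17/9.77) = 0.706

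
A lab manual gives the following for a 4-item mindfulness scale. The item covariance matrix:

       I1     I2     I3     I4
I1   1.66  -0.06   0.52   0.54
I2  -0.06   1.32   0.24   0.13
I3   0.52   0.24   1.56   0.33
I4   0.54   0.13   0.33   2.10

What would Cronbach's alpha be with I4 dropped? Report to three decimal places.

α = 0.354

Remaining items: I1, I2, I3 (k = 3).
Σσᵢ² = 1.66 + 1.32 + 1.56 = 4.54
Var(T) = 4.54 + 2 × 0.70 = 5.94
α (item deleted) = (3/2)·(1 − 4.54/5.94) = 0.354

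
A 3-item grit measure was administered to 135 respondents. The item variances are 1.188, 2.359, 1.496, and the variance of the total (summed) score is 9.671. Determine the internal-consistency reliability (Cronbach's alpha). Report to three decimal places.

Σσᵢ² = 1.188 + 2.359 + 1.496 = 5.043
α = (k/(k−1))·(1 − Σσᵢ²/σ²_total) = (3/2)·(1 − 5.043/9.671) = 0.718

α = 0.718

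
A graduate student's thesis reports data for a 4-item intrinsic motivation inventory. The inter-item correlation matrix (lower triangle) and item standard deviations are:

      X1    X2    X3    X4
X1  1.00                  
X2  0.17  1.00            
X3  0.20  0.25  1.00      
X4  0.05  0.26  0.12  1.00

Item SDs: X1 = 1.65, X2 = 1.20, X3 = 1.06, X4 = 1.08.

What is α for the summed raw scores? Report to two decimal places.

α = 0.44

Σσ²ᵢ = 1.65² + 1.20² + 1.06² + 1.08² = 6.4525
Covariances σ_ij = r_ij · s_i · s_j:
  σ(X1,X2) = 0.17 × 1.65 × 1.20 = 0.3366
  σ(X1,X3) = 0.20 × 1.65 × 1.06 = 0.3498
  σ(X1,X4) = 0.05 × 1.65 × 1.08 = 0.0891
  σ(X2,X3) = 0.25 × 1.20 × 1.06 = 0.3180
  σ(X2,X4) = 0.26 × 1.20 × 1.08 = 0.3370
  σ(X3,X4) = 0.12 × 1.06 × 1.08 = 0.1374
σ²_T = Σσ²ᵢ + 2·Σσ_ij = 6.4525 + 2 × 1.5679 = 9.5883
α = (4/3)·(1 − 6.4525/9.5883) = 0.44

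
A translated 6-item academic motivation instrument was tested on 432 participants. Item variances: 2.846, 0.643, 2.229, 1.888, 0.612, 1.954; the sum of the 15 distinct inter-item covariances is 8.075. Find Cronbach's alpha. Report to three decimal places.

Σσᵢ² = 2.846 + 0.643 + 2.229 + 1.888 + 0.612 + 1.954 = 10.172
Sum of distinct covariances = 8.075
total variance = Σσᵢ² + 2·Σcov = 10.172 + 2 × 8.075 = 26.322
α = (6/5)·(1 − 10.172/26.322) = 0.736

α = 0.736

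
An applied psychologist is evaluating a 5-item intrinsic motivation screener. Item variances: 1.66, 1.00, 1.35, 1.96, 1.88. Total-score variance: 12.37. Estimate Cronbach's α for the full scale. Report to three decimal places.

Cronbach's α = 0.457

Σσᵢ² = 1.66 + 1.00 + 1.35 + 1.96 + 1.88 = 7.85
α = (k/(k−1))·(1 − Σσᵢ²/σ²_total) = (5/4)·(1 − 7.85/12.37) = 0.457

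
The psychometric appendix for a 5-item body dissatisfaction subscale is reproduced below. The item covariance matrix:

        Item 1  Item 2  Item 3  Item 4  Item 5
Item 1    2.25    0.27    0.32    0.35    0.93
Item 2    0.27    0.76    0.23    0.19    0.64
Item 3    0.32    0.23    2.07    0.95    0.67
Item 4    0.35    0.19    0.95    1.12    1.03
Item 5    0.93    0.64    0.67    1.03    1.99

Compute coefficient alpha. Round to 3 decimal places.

α = 0.721

Σσᵢ² = 2.25 + 0.76 + 2.07 + 1.12 + 1.99 = 8.19
Σ_{i<j} σ_ij = 5.58
total variance = 8.19 + 2 × 5.58 = 19.35
α = (k/(k−1))·(1 − Σσᵢ²/total variance) = (5/4)·(1 − 8.19/19.35) = 0.721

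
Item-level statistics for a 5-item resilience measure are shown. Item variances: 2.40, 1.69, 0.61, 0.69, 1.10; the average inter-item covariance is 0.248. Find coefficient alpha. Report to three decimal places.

Σσ²ᵢ = 2.40 + 1.69 + 0.61 + 0.69 + 1.10 = 6.49
Sum of the 10 distinct covariances = 10 × 0.248 = 2.480
Var(T) = Σσ²ᵢ + 2·Σcov = 6.49 + 2 × 2.480 = 11.450
α = (5/4)·(1 − 6.49/11.450) = 0.541

coefficient alpha = 0.541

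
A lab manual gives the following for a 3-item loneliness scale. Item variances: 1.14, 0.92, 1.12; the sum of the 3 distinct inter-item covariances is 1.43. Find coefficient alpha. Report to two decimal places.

coefficient alpha = 0.71

Σσ²ᵢ = 1.14 + 0.92 + 1.12 = 3.18
Sum of distinct covariances = 1.43
total variance = Σσ²ᵢ + 2·Σcov = 3.18 + 2 × 1.43 = 6.04
α = (3/2)·(1 − 3.18/6.04) = 0.71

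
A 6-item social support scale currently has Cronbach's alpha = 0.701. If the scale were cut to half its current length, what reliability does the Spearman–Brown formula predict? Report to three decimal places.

Length factor m = 1/2
α' = m·α / (1 − (1−m)·α)
   = 1/2 × 0.701 / (1 − (1 − 1/2) × 0.701)
   = 0.3505 / 0.6495 = 0.540

predicted reliability = 0.540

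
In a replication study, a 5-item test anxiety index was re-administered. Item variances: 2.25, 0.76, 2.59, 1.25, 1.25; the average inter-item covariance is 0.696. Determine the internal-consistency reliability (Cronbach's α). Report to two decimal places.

Cronbach's α = 0.79

Σσᵢ² = 2.25 + 0.76 + 2.59 + 1.25 + 1.25 = 8.10
Sum of the 10 distinct covariances = 10 × 0.696 = 6.960
σ²_total = Σσᵢ² + 2·Σcov = 8.10 + 2 × 6.960 = 22.020
α = (5/4)·(1 − 8.10/22.020) = 0.79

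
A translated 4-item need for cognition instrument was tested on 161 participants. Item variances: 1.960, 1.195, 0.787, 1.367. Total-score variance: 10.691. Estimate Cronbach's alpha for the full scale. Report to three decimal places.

Σσᵢ² = 1.960 + 1.195 + 0.787 + 1.367 = 5.309
α = (k/(k−1))·(1 − Σσᵢ²/total variance) = (4/3)·(1 − 5.309/10.691) = 0.671

Cronbach's alpha = 0.671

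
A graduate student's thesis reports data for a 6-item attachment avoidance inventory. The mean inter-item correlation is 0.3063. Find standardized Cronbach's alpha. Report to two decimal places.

Standardized α = k·r̄ / (1 + (k−1)·r̄) = 6 × 0.3063 / (1 + 5 × 0.3063)
  = 1.8378 / 2.5315 = 0.73

α = 0.73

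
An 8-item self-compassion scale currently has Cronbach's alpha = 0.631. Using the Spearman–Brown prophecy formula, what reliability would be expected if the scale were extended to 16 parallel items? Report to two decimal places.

predicted reliability = 0.77

Length factor m = 16/8 = 2.0000
α' = m·α / (1 + (m−1)·α)
   = 16/8 × 0.631 / (1 + (16/8 − 1) × 0.631)
   = 1.2620 / 1.6310 = 0.77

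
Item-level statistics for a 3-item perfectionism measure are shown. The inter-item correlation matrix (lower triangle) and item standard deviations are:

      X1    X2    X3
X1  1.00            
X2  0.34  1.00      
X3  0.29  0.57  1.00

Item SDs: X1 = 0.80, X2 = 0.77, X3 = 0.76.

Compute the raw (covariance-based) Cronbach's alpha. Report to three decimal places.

Σσ²ᵢ = 0.80² + 0.77² + 0.76² = 1.8105
Covariances σ_ij = r_ij · s_i · s_j:
  σ(X1,X2) = 0.34 × 0.80 × 0.77 = 0.2094
  σ(X1,X3) = 0.29 × 0.80 × 0.76 = 0.1763
  σ(X2,X3) = 0.57 × 0.77 × 0.76 = 0.3336
σ²_T = Σσ²ᵢ + 2·Σσ_ij = 1.8105 + 2 × 0.7193 = 3.2491
α = (3/2)·(1 − 1.8105/3.2491) = 0.664

α = 0.664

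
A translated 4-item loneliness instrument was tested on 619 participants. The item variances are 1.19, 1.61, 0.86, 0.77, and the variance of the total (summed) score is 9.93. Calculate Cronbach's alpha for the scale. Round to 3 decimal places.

α = 0.739

Σσᵢ² = 1.19 + 1.61 + 0.86 + 0.77 = 4.43
α = (k/(k−1))·(1 − Σσᵢ²/total variance) = (4/3)·(1 − 4.43/9.93) = 0.739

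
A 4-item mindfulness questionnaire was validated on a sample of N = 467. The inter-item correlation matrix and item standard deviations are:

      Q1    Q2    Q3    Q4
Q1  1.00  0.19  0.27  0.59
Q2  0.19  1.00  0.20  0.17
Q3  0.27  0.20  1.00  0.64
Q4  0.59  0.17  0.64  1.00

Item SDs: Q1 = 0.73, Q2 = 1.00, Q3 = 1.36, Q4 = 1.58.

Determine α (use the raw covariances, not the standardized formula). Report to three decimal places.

α = 0.674

Σσ²ᵢ = 0.73² + 1.00² + 1.36² + 1.58² = 5.8789
Covariances σ_ij = r_ij · s_i · s_j:
  σ(Q1,Q2) = 0.19 × 0.73 × 1.00 = 0.1387
  σ(Q1,Q3) = 0.27 × 0.73 × 1.36 = 0.2681
  σ(Q1,Q4) = 0.59 × 0.73 × 1.58 = 0.6805
  σ(Q2,Q3) = 0.20 × 1.00 × 1.36 = 0.2720
  σ(Q2,Q4) = 0.17 × 1.00 × 1.58 = 0.2686
  σ(Q3,Q4) = 0.64 × 1.36 × 1.58 = 1.3752
σ²_T = Σσ²ᵢ + 2·Σσ_ij = 5.8789 + 2 × 3.0031 = 11.8851
α = (4/3)·(1 − 5.8789/11.8851) = 0.674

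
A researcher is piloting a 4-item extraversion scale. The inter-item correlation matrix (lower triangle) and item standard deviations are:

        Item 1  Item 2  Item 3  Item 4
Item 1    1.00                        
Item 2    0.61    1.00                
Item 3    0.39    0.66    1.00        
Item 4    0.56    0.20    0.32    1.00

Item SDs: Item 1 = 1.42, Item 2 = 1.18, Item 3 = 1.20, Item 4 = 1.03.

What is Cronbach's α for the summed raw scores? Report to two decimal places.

α = 0.77

Σσ²ᵢ = 1.42² + 1.18² + 1.20² + 1.03² = 5.9097
Covariances σ_ij = r_ij · s_i · s_j:
  σ(Item 1,Item 2) = 0.61 × 1.42 × 1.18 = 1.0221
  σ(Item 1,Item 3) = 0.39 × 1.42 × 1.20 = 0.6646
  σ(Item 1,Item 4) = 0.56 × 1.42 × 1.03 = 0.8191
  σ(Item 2,Item 3) = 0.66 × 1.18 × 1.20 = 0.9346
  σ(Item 2,Item 4) = 0.20 × 1.18 × 1.03 = 0.2431
  σ(Item 3,Item 4) = 0.32 × 1.20 × 1.03 = 0.3955
σ²_T = Σσ²ᵢ + 2·Σσ_ij = 5.9097 + 2 × 4.0790 = 14.0677
α = (4/3)·(1 − 5.9097/14.0677) = 0.77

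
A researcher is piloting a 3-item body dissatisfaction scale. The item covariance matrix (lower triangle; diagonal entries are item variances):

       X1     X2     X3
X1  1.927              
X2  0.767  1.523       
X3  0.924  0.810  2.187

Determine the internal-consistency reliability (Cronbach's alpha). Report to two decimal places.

Σσ²ᵢ = 1.927 + 1.523 + 2.187 = 5.637
Sum of off-diagonal covariances = 2.501
σ²_total = 5.637 + 2 × 2.501 = 10.639
α = (k/(k−1))·(1 − Σσ²ᵢ/σ²_total) = (3/2)·(1 − 5.637/10.639) = 0.71

Cronbach's alpha = 0.71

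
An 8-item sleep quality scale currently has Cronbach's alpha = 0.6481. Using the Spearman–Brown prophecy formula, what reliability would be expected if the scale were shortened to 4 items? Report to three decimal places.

predicted reliability = 0.479

Length factor m = 4/8 = 0.5000
α' = m·α / (1 − (1−m)·α)
   = 4/8 × 0.6481 / (1 − (1 − 4/8) × 0.6481)
   = 0.3241 / 0.6760 = 0.479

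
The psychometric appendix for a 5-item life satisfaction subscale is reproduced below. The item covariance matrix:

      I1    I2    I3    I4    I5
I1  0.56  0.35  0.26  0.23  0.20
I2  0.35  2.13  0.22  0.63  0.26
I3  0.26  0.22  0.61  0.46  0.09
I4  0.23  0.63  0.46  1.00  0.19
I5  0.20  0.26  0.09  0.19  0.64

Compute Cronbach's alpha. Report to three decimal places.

Σσᵢ² = 0.56 + 2.13 + 0.61 + 1.00 + 0.64 = 4.94
Σ_{i<j} σ_ij = 2.89
total variance = 4.94 + 2 × 2.89 = 10.72
α = (k/(k−1))·(1 − Σσᵢ²/total variance) = (5/4)·(1 − 4.94/10.72) = 0.674

Cronbach's alpha = 0.674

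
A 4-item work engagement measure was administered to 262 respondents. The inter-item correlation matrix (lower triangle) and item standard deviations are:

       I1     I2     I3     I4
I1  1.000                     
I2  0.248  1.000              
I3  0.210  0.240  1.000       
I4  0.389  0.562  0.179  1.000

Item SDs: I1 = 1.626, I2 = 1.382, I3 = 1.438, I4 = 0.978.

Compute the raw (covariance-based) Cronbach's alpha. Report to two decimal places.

Σσ²ᵢ = 1.626² + 1.382² + 1.438² + 0.978² = 7.5781
Covariances σ_ij = r_ij · s_i · s_j:
  σ(I1,I2) = 0.248 × 1.626 × 1.382 = 0.5573
  σ(I1,I3) = 0.210 × 1.626 × 1.438 = 0.4910
  σ(I1,I4) = 0.389 × 1.626 × 0.978 = 0.6186
  σ(I2,I3) = 0.240 × 1.382 × 1.438 = 0.4770
  σ(I2,I4) = 0.562 × 1.382 × 0.978 = 0.7596
  σ(I3,I4) = 0.179 × 1.438 × 0.978 = 0.2517
σ²_T = Σσ²ᵢ + 2·Σσ_ij = 7.5781 + 2 × 3.1552 = 13.8885
α = (4/3)·(1 − 7.5781/13.8885) = 0.61

α = 0.61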